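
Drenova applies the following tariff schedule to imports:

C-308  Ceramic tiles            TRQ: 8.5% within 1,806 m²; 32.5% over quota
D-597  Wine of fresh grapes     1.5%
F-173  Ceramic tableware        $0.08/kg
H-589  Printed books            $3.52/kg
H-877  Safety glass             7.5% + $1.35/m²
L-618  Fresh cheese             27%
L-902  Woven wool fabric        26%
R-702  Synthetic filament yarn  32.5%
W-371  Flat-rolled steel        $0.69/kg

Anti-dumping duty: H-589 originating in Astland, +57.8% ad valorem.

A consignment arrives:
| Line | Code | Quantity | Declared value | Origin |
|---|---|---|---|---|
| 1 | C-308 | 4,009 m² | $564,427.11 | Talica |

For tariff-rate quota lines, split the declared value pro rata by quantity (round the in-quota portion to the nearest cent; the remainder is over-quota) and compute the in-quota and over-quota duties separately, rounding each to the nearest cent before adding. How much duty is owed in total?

$122,414.79

Line 1 (C-308, Talica, 4,009 m², $564,427.11):
Code C-308 is under a tariff-rate quota (threshold 1,806 m²). In-quota: 1,806 m² at 8.5%; over-quota: 2,203 m² at 32.5%.
Pro-rata value split: in-quota = $564,427.11 × 1,806/4,009 = $254,266.74; over-quota = $564,427.11 − $254,266.74 = $310,160.37.
In-quota duty = $254,266.74 × 8.5% = $21,612.67. Over-quota duty = $310,160.37 × 32.5% = $100,802.12.
Line duty = $21,612.67 + $100,802.12 = $122,414.79.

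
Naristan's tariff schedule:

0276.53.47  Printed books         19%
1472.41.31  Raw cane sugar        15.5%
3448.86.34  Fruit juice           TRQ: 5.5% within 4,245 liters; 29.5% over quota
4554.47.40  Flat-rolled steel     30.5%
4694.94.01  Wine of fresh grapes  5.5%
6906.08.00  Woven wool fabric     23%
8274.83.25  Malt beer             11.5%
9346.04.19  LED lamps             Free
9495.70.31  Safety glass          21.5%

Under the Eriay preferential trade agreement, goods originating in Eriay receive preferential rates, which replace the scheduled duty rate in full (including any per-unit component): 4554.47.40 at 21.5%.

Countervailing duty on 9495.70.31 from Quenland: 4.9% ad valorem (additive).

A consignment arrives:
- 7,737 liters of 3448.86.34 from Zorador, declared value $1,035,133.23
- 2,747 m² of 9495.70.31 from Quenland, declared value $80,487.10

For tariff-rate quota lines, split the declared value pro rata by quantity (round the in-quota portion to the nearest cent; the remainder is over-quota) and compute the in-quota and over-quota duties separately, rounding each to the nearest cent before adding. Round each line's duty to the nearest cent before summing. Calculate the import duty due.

$190,307.64

Line 1 (3448.86.34, Zorador, 7,737 liters, $1,035,133.23):
Code 3448.86.34 is under a tariff-rate quota (threshold 4,245 liters). In-quota: 4,245 liters at 5.5%; over-quota: 3,492 liters at 29.5%.
Pro-rata value split: in-quota = $1,035,133.23 × 4,245/7,737 = $567,938.55; over-quota = $1,035,133.23 − $567,938.55 = $467,194.68.
In-quota duty = $567,938.55 × 5.5% = $31,236.62. Over-quota duty = $467,194.68 × 29.5% = $137,822.43.
Line duty = $31,236.62 + $137,822.43 = $169,059.05.
Line 2 (9495.70.31, Quenland, 2,747 m², $80,487.10):
Base rate for 9495.70.31 is 21.5%.
Additional duty on 9495.70.31 from Quenland: +4.9%. Applied ad valorem rate: 21.5% + 4.9% = 26.4%.
Duty = $80,487.10 × 26.4% = $21,248.59.
Total = $169,059.05 + $21,248.59 = $190,307.64.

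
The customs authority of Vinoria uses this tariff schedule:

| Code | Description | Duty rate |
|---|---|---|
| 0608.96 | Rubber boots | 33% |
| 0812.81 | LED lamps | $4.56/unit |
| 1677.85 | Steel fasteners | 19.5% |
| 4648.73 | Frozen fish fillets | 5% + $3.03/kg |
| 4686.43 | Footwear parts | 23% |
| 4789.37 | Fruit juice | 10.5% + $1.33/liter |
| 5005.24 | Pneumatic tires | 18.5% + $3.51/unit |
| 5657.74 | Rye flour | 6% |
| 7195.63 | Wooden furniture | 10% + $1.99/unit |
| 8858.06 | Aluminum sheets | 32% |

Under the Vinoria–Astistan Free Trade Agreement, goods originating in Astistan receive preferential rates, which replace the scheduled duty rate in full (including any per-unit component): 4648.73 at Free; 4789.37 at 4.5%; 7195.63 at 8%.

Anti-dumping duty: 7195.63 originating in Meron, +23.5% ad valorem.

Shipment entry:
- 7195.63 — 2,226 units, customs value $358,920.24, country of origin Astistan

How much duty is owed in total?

$28,713.62

Line 1 (7195.63, Astistan, 2,226 units, $358,920.24):
Base rate for 7195.63 is 10% + $1.99/unit.
Origin Astistan qualifies under the Vinoria–Astistan agreement and 7195.63 is covered: preferential rate 8% applies instead.
The additional-duty order on 7195.63 targets Meron, not Astistan; it does not apply.
Duty = $358,920.24 × 8% = $28,713.62.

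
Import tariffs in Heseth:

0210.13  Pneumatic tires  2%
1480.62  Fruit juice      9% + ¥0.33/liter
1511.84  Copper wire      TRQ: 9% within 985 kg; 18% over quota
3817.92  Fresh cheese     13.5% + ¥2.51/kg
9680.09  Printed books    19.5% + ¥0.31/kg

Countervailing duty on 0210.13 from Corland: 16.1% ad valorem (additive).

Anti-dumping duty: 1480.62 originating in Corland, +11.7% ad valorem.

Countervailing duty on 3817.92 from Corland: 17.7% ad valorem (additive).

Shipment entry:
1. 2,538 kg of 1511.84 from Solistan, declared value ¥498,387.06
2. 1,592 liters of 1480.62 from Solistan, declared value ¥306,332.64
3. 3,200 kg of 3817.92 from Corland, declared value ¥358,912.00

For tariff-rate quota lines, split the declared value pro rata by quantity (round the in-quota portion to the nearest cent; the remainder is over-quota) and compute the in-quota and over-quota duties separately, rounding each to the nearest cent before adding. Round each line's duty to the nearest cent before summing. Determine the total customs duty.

Line 1 (1511.84, Solistan, 2,538 kg, ¥498,387.06):
Code 1511.84 is under a tariff-rate quota (threshold 985 kg). In-quota: 985 kg at 9%; over-quota: 1,553 kg at 18%.
Pro-rata value split: in-quota = ¥498,387.06 × 985/2,538 = ¥193,424.45; over-quota = ¥498,387.06 − ¥193,424.45 = ¥304,962.61.
In-quota duty = ¥193,424.45 × 9% = ¥17,408.20. Over-quota duty = ¥304,962.61 × 18% = ¥54,893.27.
Line duty = ¥17,408.20 + ¥54,893.27 = ¥72,301.47.
Line 2 (1480.62, Solistan, 1,592 liters, ¥306,332.64):
Base rate for 1480.62 is 9% + ¥0.33/liter.
The additional-duty order on 1480.62 targets Corland, not Solistan; it does not apply.
Duty = ¥306,332.64 × 9% + 1,592 × ¥0.33 = ¥28,095.30.
Line 3 (3817.92, Corland, 3,200 kg, ¥358,912.00):
Base rate for 3817.92 is 13.5% + ¥2.51/kg.
Additional duty on 3817.92 from Corland: +17.7%. Applied ad valorem rate: 13.5% + 17.7% = 31.2%.
Duty = ¥358,912.00 × 31.2% + 3,200 × ¥2.51 = ¥120,012.54.
Total = ¥72,301.47 + ¥28,095.30 + ¥120,012.54 = ¥220,409.31.

¥220,409.31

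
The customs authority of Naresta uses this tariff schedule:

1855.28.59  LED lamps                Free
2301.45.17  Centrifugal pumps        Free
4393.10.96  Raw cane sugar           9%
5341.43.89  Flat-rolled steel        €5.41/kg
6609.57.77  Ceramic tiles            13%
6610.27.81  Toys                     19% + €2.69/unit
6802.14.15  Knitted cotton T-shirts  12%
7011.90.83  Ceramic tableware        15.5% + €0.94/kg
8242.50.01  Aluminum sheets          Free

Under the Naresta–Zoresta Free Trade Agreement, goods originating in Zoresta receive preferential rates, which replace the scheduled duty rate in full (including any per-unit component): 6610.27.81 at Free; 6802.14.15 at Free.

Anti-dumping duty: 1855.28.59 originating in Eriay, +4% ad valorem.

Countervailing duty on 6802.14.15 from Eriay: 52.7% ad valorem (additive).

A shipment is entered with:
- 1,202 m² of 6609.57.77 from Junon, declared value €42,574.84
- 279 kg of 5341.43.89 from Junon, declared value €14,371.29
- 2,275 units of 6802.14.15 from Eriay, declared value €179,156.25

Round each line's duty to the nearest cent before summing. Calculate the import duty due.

Line 1 (6609.57.77, Junon, 1,202 m², €42,574.84):
Base rate for 6609.57.77 is 13%.
Duty = €42,574.84 × 13% = €5,534.73.
Line 2 (5341.43.89, Junon, 279 kg, €14,371.29):
Base rate for 5341.43.89 is €5.41/kg.
Duty = 279 × €5.41 = €1,509.39.
Line 3 (6802.14.15, Eriay, 2,275 units, €179,156.25):
Base rate for 6802.14.15 is 12%.
6802.14.15 has an FTA preferential rate, but origin Eriay is not Zoresta; base rate stands.
Additional duty on 6802.14.15 from Eriay: +52.7%. Applied ad valorem rate: 12% + 52.7% = 64.7%.
Duty = €179,156.25 × 64.7% = €115,914.09.
Total = €5,534.73 + €1,509.39 + €115,914.09 = €122,958.21.

€122,958.21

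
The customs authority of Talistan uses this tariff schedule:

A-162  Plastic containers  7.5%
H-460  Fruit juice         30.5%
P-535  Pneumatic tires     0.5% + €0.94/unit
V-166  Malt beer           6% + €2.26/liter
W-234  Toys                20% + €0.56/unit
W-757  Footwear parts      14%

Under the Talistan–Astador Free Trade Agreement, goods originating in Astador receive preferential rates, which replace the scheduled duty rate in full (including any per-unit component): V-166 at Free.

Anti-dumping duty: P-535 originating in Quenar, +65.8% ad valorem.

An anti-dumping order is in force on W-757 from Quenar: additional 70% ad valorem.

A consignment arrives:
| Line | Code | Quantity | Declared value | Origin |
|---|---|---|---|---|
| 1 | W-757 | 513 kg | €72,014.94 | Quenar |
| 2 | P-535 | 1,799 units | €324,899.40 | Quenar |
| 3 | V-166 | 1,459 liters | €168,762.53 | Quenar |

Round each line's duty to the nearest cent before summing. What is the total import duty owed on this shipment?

€291,015.00

Line 1 (W-757, Quenar, 513 kg, €72,014.94):
Base rate for W-757 is 14%.
Additional duty on W-757 from Quenar: +70%. Applied ad valorem rate: 14% + 70% = 84%.
Duty = €72,014.94 × 84% = €60,492.55.
Line 2 (P-535, Quenar, 1,799 units, €324,899.40):
Base rate for P-535 is 0.5% + €0.94/unit.
Additional duty on P-535 from Quenar: +65.8%. Applied ad valorem rate: 0.5% + 65.8% = 66.3%.
Duty = €324,899.40 × 66.3% + 1,799 × €0.94 = €217,099.36.
Line 3 (V-166, Quenar, 1,459 liters, €168,762.53):
Base rate for V-166 is 6% + €2.26/liter.
V-166 has an FTA preferential rate, but origin Quenar is not Astador; base rate stands.
Duty = €168,762.53 × 6% + 1,459 × €2.26 = €13,423.09.
Total = €60,492.55 + €217,099.36 + €13,423.09 = €291,015.00.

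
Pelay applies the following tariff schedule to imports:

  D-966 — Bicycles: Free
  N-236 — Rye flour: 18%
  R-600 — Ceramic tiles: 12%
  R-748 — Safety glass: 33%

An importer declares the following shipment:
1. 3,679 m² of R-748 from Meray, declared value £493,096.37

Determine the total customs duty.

£162,721.80

Line 1 (R-748, Meray, 3,679 m², £493,096.37):
Base rate for R-748 is 33%.
Duty = £493,096.37 × 33% = £162,721.80.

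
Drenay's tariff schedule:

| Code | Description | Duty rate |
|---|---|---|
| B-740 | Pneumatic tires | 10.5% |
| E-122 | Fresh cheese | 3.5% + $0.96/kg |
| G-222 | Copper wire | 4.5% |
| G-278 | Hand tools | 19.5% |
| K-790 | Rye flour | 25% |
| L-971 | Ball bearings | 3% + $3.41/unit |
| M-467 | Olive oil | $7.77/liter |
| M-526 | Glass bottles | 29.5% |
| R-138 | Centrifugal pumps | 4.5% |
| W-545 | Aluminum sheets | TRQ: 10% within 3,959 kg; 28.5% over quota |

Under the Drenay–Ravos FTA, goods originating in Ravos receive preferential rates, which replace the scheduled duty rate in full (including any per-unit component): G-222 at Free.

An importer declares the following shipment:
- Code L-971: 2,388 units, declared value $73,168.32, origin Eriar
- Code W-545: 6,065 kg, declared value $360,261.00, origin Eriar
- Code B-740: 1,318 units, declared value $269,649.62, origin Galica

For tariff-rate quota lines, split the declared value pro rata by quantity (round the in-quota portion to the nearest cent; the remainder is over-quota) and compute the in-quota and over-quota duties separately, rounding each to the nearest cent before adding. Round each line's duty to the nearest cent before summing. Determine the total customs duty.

$97,820.27

Line 1 (L-971, Eriar, 2,388 units, $73,168.32):
Base rate for L-971 is 3% + $3.41/unit.
Duty = $73,168.32 × 3% + 2,388 × $3.41 = $10,338.13.
Line 2 (W-545, Eriar, 6,065 kg, $360,261.00):
Code W-545 is under a tariff-rate quota (threshold 3,959 kg). In-quota: 3,959 kg at 10%; over-quota: 2,106 kg at 28.5%.
Pro-rata value split: in-quota = $360,261.00 × 3,959/6,065 = $235,164.60; over-quota = $360,261.00 − $235,164.60 = $125,096.40.
In-quota duty = $235,164.60 × 10% = $23,516.46. Over-quota duty = $125,096.40 × 28.5% = $35,652.47.
Line duty = $23,516.46 + $35,652.47 = $59,168.93.
Line 3 (B-740, Galica, 1,318 units, $269,649.62):
Base rate for B-740 is 10.5%.
Duty = $269,649.62 × 10.5% = $28,313.21.
Total = $10,338.13 + $59,168.93 + $28,313.21 = $97,820.27.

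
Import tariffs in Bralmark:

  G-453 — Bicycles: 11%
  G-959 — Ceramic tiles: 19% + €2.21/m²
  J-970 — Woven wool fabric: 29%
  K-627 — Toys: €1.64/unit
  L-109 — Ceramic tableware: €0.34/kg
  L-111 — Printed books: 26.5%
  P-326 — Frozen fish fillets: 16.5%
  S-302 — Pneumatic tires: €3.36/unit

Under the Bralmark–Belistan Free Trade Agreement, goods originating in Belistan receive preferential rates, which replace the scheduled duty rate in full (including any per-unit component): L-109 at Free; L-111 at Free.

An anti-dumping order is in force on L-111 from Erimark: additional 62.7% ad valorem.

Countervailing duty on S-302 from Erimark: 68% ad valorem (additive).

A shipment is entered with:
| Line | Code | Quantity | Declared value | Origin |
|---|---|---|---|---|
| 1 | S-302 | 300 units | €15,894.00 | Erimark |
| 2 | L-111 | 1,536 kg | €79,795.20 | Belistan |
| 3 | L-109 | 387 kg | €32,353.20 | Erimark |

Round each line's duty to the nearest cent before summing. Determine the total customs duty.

€11,947.50

Line 1 (S-302, Erimark, 300 units, €15,894.00):
Base rate for S-302 is €3.36/unit.
Additional duty on S-302 from Erimark: +68% ad valorem. Applied ad valorem rate = 68%.
Duty = €15,894.00 × 68% + 300 × €3.36 = €11,815.92.
Line 2 (L-111, Belistan, 1,536 kg, €79,795.20):
Base rate for L-111 is 26.5%.
Origin Belistan qualifies under the Bralmark–Belistan agreement and L-111 is covered: preferential rate Free applies instead.
The additional-duty order on L-111 targets Erimark, not Belistan; it does not apply.
Duty = €79,795.20 × 0% = €0.00.
Line 3 (L-109, Erimark, 387 kg, €32,353.20):
Base rate for L-109 is €0.34/kg.
L-109 has an FTA preferential rate, but origin Erimark is not Belistan; base rate stands.
Duty = 387 × €0.34 = €131.58.
Total = €11,815.92 + €0.00 + €131.58 = €11,947.50.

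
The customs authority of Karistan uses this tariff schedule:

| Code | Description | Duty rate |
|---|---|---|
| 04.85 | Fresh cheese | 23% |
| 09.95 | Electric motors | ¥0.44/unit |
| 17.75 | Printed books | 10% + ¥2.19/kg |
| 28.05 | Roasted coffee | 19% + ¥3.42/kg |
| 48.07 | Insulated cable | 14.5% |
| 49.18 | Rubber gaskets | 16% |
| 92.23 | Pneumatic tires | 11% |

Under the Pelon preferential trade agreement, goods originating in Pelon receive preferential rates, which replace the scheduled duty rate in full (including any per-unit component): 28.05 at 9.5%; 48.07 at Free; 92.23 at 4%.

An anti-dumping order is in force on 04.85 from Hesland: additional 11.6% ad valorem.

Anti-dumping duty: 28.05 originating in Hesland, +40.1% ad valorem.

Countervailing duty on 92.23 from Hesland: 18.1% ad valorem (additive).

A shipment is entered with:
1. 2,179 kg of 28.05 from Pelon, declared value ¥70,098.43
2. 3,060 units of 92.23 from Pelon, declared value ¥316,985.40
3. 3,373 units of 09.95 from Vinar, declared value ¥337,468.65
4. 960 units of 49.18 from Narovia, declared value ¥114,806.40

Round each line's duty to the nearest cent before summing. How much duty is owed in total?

Line 1 (28.05, Pelon, 2,179 kg, ¥70,098.43):
Base rate for 28.05 is 19% + ¥3.42/kg.
Origin Pelon qualifies under the Karistan–Pelon agreement and 28.05 is covered: preferential rate 9.5% applies instead.
The additional-duty order on 28.05 targets Hesland, not Pelon; it does not apply.
Duty = ¥70,098.43 × 9.5% = ¥6,659.35.
Line 2 (92.23, Pelon, 3,060 units, ¥316,985.40):
Base rate for 92.23 is 11%.
Origin Pelon qualifies under the Karistan–Pelon agreement and 92.23 is covered: preferential rate 4% applies instead.
The additional-duty order on 92.23 targets Hesland, not Pelon; it does not apply.
Duty = ¥316,985.40 × 4% = ¥12,679.42.
Line 3 (09.95, Vinar, 3,373 units, ¥337,468.65):
Base rate for 09.95 is ¥0.44/unit.
Duty = 3,373 × ¥0.44 = ¥1,484.12.
Line 4 (49.18, Narovia, 960 units, ¥114,806.40):
Base rate for 49.18 is 16%.
Duty = ¥114,806.40 × 16% = ¥18,369.02.
Total = ¥6,659.35 + ¥12,679.42 + ¥1,484.12 + ¥18,369.02 = ¥39,191.91.

¥39,191.91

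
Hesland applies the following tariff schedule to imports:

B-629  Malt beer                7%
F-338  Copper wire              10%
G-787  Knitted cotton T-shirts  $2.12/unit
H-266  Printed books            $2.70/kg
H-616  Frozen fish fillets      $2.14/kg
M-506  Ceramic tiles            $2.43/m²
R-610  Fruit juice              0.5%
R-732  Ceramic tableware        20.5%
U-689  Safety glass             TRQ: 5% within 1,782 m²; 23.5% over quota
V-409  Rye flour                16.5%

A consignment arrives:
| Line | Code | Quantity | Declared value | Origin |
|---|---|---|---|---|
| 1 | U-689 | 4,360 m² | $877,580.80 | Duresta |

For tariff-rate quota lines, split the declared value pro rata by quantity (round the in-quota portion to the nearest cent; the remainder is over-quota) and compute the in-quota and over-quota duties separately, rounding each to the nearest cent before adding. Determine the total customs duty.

$139,875.51

Line 1 (U-689, Duresta, 4,360 m², $877,580.80):
Code U-689 is under a tariff-rate quota (threshold 1,782 m²). In-quota: 1,782 m² at 5%; over-quota: 2,578 m² at 23.5%.
Pro-rata value split: in-quota = $877,580.80 × 1,782/4,360 = $358,680.96; over-quota = $877,580.80 − $358,680.96 = $518,899.84.
In-quota duty = $358,680.96 × 5% = $17,934.05. Over-quota duty = $518,899.84 × 23.5% = $121,941.46.
Line duty = $17,934.05 + $121,941.46 = $139,875.51.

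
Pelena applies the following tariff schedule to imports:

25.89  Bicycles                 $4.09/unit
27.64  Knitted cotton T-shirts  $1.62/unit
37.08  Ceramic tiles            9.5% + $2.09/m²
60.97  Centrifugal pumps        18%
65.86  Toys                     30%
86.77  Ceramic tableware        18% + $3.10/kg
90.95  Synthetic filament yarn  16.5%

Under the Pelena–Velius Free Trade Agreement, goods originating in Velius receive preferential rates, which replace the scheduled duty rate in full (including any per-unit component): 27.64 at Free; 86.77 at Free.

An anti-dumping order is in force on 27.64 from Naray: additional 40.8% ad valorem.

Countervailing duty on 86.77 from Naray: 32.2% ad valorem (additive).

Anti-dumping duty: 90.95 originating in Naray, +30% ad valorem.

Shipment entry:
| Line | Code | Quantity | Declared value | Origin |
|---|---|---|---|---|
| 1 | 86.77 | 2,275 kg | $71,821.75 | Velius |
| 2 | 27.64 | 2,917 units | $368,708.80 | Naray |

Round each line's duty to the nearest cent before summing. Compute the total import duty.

Line 1 (86.77, Velius, 2,275 kg, $71,821.75):
Base rate for 86.77 is 18% + $3.10/kg.
Origin Velius qualifies under the Pelena–Velius agreement and 86.77 is covered: preferential rate Free applies instead.
The additional-duty order on 86.77 targets Naray, not Velius; it does not apply.
Duty = $71,821.75 × 0% = $0.00.
Line 2 (27.64, Naray, 2,917 units, $368,708.80):
Base rate for 27.64 is $1.62/unit.
27.64 has an FTA preferential rate, but origin Naray is not Velius; base rate stands.
Additional duty on 27.64 from Naray: +40.8% ad valorem. Applied ad valorem rate = 40.8%.
Duty = $368,708.80 × 40.8% + 2,917 × $1.62 = $155,158.73.
Total = $0.00 + $155,158.73 = $155,158.73.

$155,158.73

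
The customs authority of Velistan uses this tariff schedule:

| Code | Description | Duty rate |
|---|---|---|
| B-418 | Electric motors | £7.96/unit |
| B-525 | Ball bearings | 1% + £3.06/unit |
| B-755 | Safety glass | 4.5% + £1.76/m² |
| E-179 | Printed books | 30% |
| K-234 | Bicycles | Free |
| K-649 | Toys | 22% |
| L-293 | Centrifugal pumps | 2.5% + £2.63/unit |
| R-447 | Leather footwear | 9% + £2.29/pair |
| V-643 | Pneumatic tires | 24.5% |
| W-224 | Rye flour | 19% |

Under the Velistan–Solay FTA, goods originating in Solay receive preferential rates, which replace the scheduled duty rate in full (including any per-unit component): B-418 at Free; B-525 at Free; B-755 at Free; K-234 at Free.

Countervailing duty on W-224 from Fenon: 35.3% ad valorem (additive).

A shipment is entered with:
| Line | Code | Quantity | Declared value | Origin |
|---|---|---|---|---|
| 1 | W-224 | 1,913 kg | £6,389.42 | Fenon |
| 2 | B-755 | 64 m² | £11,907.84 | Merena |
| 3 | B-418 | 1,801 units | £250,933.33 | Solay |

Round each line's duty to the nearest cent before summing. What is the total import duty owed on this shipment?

£4,117.95

Line 1 (W-224, Fenon, 1,913 kg, £6,389.42):
Base rate for W-224 is 19%.
Additional duty on W-224 from Fenon: +35.3%. Applied ad valorem rate: 19% + 35.3% = 54.3%.
Duty = £6,389.42 × 54.3% = £3,469.46.
Line 2 (B-755, Merena, 64 m², £11,907.84):
Base rate for B-755 is 4.5% + £1.76/m².
B-755 has an FTA preferential rate, but origin Merena is not Solay; base rate stands.
Duty = £11,907.84 × 4.5% + 64 × £1.76 = £648.49.
Line 3 (B-418, Solay, 1,801 units, £250,933.33):
Base rate for B-418 is £7.96/unit.
Origin Solay qualifies under the Velistan–Solay agreement and B-418 is covered: preferential rate Free applies instead.
Duty = £250,933.33 × 0% = £0.00.
Total = £3,469.46 + £648.49 + £0.00 = £4,117.95.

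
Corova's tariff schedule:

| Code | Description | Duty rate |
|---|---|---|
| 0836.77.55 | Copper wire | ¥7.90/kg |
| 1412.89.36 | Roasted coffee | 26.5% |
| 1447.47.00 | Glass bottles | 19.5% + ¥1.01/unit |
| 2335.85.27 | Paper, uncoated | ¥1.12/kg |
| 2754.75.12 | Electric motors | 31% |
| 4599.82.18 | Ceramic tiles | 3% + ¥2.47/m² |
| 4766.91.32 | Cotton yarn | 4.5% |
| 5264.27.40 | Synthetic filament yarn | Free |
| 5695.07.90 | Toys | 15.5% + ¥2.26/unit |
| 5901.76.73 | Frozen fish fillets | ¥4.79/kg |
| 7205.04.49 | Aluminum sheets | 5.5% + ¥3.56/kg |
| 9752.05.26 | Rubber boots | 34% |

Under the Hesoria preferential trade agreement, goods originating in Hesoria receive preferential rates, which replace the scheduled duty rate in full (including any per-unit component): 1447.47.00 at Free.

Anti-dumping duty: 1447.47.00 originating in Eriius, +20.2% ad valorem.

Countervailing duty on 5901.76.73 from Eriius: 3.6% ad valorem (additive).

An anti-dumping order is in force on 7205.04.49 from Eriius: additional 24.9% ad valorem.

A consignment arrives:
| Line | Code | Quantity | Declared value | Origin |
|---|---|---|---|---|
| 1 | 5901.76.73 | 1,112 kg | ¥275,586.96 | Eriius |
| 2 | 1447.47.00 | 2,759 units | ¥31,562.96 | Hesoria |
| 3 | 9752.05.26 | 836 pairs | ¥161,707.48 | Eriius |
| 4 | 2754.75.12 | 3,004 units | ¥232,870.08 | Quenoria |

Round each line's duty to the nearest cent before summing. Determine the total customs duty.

Line 1 (5901.76.73, Eriius, 1,112 kg, ¥275,586.96):
Base rate for 5901.76.73 is ¥4.79/kg.
Additional duty on 5901.76.73 from Eriius: +3.6% ad valorem. Applied ad valorem rate = 3.6%.
Duty = ¥275,586.96 × 3.6% + 1,112 × ¥4.79 = ¥15,247.61.
Line 2 (1447.47.00, Hesoria, 2,759 units, ¥31,562.96):
Base rate for 1447.47.00 is 19.5% + ¥1.01/unit.
Origin Hesoria qualifies under the Corova–Hesoria agreement and 1447.47.00 is covered: preferential rate Free applies instead.
The additional-duty order on 1447.47.00 targets Eriius, not Hesoria; it does not apply.
Duty = ¥31,562.96 × 0% = ¥0.00.
Line 3 (9752.05.26, Eriius, 836 pairs, ¥161,707.48):
Base rate for 9752.05.26 is 34%.
Duty = ¥161,707.48 × 34% = ¥54,980.54.
Line 4 (2754.75.12, Quenoria, 3,004 units, ¥232,870.08):
Base rate for 2754.75.12 is 31%.
Duty = ¥232,870.08 × 31% = ¥72,189.72.
Total = ¥15,247.61 + ¥0.00 + ¥54,980.54 + ¥72,189.72 = ¥142,417.87.

¥142,417.87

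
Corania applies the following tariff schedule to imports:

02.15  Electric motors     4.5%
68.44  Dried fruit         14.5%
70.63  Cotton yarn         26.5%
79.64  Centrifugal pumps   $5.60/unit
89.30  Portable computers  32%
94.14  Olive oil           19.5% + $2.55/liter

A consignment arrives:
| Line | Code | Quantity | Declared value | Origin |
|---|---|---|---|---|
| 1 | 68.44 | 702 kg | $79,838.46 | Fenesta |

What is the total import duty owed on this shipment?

Line 1 (68.44, Fenesta, 702 kg, $79,838.46):
Base rate for 68.44 is 14.5%.
Duty = $79,838.46 × 14.5% = $11,576.58.

$11,576.58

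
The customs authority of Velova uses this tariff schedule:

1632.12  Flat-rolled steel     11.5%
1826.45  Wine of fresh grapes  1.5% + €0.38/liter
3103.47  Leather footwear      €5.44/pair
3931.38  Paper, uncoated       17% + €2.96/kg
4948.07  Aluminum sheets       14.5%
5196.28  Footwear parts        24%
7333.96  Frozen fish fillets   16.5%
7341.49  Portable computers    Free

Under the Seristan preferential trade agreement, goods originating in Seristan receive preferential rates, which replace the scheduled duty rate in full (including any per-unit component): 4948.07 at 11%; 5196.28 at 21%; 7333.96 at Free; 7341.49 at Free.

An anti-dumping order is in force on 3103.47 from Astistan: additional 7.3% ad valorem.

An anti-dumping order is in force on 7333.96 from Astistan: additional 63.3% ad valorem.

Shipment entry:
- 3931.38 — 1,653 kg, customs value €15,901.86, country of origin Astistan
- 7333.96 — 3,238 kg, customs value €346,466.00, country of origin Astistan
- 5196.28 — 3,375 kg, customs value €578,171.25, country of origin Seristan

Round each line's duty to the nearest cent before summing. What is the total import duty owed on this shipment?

€405,492.03

Line 1 (3931.38, Astistan, 1,653 kg, €15,901.86):
Base rate for 3931.38 is 17% + €2.96/kg.
Duty = €15,901.86 × 17% + 1,653 × €2.96 = €7,596.20.
Line 2 (7333.96, Astistan, 3,238 kg, €346,466.00):
Base rate for 7333.96 is 16.5%.
7333.96 has an FTA preferential rate, but origin Astistan is not Seristan; base rate stands.
Additional duty on 7333.96 from Astistan: +63.3%. Applied ad valorem rate: 16.5% + 63.3% = 79.8%.
Duty = €346,466.00 × 79.8% = €276,479.87.
Line 3 (5196.28, Seristan, 3,375 kg, €578,171.25):
Base rate for 5196.28 is 24%.
Origin Seristan qualifies under the Velova–Seristan agreement and 5196.28 is covered: preferential rate 21% applies instead.
Duty = €578,171.25 × 21% = €121,415.96.
Total = €7,596.20 + €276,479.87 + €121,415.96 = €405,492.03.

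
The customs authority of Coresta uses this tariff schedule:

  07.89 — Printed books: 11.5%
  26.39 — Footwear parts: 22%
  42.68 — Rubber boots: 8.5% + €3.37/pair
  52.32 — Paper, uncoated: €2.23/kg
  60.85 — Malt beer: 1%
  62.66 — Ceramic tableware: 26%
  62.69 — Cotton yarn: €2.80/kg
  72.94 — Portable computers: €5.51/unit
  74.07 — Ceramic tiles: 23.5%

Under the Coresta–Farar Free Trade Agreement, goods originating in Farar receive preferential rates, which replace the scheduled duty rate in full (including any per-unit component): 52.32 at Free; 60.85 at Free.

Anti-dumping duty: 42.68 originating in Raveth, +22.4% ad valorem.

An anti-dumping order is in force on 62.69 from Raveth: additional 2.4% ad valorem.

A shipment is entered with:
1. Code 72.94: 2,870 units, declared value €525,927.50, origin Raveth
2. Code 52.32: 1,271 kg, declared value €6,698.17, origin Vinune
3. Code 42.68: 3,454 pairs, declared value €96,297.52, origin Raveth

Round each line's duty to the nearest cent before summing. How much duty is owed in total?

€60,043.94

Line 1 (72.94, Raveth, 2,870 units, €525,927.50):
Base rate for 72.94 is €5.51/unit.
Duty = 2,870 × €5.51 = €15,813.70.
Line 2 (52.32, Vinune, 1,271 kg, €6,698.17):
Base rate for 52.32 is €2.23/kg.
52.32 has an FTA preferential rate, but origin Vinune is not Farar; base rate stands.
Duty = 1,271 × €2.23 = €2,834.33.
Line 3 (42.68, Raveth, 3,454 pairs, €96,297.52):
Base rate for 42.68 is 8.5% + €3.37/pair.
Additional duty on 42.68 from Raveth: +22.4%. Applied ad valorem rate: 8.5% + 22.4% = 30.9%.
Duty = €96,297.52 × 30.9% + 3,454 × €3.37 = €41,395.91.
Total = €15,813.70 + €2,834.33 + €41,395.91 = €60,043.94.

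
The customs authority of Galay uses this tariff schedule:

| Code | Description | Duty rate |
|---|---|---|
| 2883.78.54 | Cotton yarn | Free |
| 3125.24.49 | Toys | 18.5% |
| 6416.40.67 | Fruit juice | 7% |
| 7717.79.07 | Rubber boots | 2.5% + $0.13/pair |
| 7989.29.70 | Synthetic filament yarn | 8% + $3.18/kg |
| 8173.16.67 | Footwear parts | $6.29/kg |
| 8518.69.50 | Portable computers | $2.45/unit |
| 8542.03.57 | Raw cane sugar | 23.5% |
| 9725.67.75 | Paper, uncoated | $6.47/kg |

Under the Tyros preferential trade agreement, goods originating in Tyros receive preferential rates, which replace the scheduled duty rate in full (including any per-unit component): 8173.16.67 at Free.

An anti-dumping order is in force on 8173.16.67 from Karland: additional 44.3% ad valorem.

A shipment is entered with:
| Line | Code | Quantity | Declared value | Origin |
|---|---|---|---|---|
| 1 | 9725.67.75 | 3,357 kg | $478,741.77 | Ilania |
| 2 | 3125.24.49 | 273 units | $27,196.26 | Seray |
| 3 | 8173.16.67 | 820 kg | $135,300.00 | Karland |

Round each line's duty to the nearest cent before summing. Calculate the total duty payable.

$91,846.80

Line 1 (9725.67.75, Ilania, 3,357 kg, $478,741.77):
Base rate for 9725.67.75 is $6.47/kg.
Duty = 3,357 × $6.47 = $21,719.79.
Line 2 (3125.24.49, Seray, 273 units, $27,196.26):
Base rate for 3125.24.49 is 18.5%.
Duty = $27,196.26 × 18.5% = $5,031.31.
Line 3 (8173.16.67, Karland, 820 kg, $135,300.00):
Base rate for 8173.16.67 is $6.29/kg.
8173.16.67 has an FTA preferential rate, but origin Karland is not Tyros; base rate stands.
Additional duty on 8173.16.67 from Karland: +44.3% ad valorem. Applied ad valorem rate = 44.3%.
Duty = $135,300.00 × 44.3% + 820 × $6.29 = $65,095.70.
Total = $21,719.79 + $5,031.31 + $65,095.70 = $91,846.80.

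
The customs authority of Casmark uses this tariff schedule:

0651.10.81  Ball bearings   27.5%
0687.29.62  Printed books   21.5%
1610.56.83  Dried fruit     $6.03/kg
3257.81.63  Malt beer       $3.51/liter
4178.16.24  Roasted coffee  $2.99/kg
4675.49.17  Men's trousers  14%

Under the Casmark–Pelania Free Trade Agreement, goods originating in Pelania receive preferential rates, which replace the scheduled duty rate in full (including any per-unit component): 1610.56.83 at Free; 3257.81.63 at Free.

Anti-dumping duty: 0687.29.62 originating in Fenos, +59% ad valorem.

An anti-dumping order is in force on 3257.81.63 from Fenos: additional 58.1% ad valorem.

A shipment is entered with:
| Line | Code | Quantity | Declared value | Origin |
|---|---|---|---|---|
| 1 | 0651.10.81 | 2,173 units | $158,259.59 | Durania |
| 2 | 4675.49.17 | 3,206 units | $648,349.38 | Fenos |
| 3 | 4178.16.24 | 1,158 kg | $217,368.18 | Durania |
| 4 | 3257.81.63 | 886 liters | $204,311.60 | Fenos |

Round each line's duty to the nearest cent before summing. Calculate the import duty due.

Line 1 (0651.10.81, Durania, 2,173 units, $158,259.59):
Base rate for 0651.10.81 is 27.5%.
Duty = $158,259.59 × 27.5% = $43,521.39.
Line 2 (4675.49.17, Fenos, 3,206 units, $648,349.38):
Base rate for 4675.49.17 is 14%.
Duty = $648,349.38 × 14% = $90,768.91.
Line 3 (4178.16.24, Durania, 1,158 kg, $217,368.18):
Base rate for 4178.16.24 is $2.99/kg.
Duty = 1,158 × $2.99 = $3,462.42.
Line 4 (3257.81.63, Fenos, 886 liters, $204,311.60):
Base rate for 3257.81.63 is $3.51/liter.
3257.81.63 has an FTA preferential rate, but origin Fenos is not Pelania; base rate stands.
Additional duty on 3257.81.63 from Fenos: +58.1% ad valorem. Applied ad valorem rate = 58.1%.
Duty = $204,311.60 × 58.1% + 886 × $3.51 = $121,814.90.
Total = $43,521.39 + $90,768.91 + $3,462.42 + $121,814.90 = $259,567.62.

$259,567.62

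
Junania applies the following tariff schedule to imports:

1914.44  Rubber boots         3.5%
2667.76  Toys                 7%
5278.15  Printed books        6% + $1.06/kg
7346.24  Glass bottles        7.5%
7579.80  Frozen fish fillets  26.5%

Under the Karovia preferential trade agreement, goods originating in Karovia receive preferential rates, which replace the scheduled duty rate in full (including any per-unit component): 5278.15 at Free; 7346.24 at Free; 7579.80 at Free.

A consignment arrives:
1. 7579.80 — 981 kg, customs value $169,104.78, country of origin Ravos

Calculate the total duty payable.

$44,812.77

Line 1 (7579.80, Ravos, 981 kg, $169,104.78):
Base rate for 7579.80 is 26.5%.
7579.80 has an FTA preferential rate, but origin Ravos is not Karovia; base rate stands.
Duty = $169,104.78 × 26.5% = $44,812.77.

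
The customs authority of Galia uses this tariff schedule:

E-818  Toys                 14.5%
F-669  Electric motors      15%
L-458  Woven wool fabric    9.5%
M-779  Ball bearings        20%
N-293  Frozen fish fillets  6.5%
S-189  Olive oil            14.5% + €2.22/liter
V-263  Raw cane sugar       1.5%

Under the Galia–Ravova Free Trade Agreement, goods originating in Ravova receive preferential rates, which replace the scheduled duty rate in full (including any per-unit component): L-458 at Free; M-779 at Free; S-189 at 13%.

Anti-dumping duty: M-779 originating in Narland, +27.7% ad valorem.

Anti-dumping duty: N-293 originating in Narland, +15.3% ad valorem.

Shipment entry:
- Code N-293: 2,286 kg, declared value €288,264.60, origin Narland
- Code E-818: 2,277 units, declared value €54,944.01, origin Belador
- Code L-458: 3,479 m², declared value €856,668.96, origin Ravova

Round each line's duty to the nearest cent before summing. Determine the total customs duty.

€70,808.56

Line 1 (N-293, Narland, 2,286 kg, €288,264.60):
Base rate for N-293 is 6.5%.
Additional duty on N-293 from Narland: +15.3%. Applied ad valorem rate: 6.5% + 15.3% = 21.8%.
Duty = €288,264.60 × 21.8% = €62,841.68.
Line 2 (E-818, Belador, 2,277 units, €54,944.01):
Base rate for E-818 is 14.5%.
Duty = €54,944.01 × 14.5% = €7,966.88.
Line 3 (L-458, Ravova, 3,479 m², €856,668.96):
Base rate for L-458 is 9.5%.
Origin Ravova qualifies under the Galia–Ravova agreement and L-458 is covered: preferential rate Free applies instead.
Duty = €856,668.96 × 0% = €0.00.
Total = €62,841.68 + €7,966.88 + €0.00 = €70,808.56.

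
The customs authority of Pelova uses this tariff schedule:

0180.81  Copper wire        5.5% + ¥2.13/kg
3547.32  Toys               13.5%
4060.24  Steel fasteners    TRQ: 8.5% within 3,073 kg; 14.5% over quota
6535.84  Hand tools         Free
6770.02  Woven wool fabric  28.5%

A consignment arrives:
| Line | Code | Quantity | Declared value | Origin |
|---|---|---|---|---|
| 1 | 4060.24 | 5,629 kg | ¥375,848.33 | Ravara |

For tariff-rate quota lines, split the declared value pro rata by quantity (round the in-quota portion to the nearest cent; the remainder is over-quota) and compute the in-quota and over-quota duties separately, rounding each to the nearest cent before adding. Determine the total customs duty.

Line 1 (4060.24, Ravara, 5,629 kg, ¥375,848.33):
Code 4060.24 is under a tariff-rate quota (threshold 3,073 kg). In-quota: 3,073 kg at 8.5%; over-quota: 2,556 kg at 14.5%.
Pro-rata value split: in-quota = ¥375,848.33 × 3,073/5,629 = ¥205,184.21; over-quota = ¥375,848.33 − ¥205,184.21 = ¥170,664.12.
In-quota duty = ¥205,184.21 × 8.5% = ¥17,440.66. Over-quota duty = ¥170,664.12 × 14.5% = ¥24,746.30.
Line duty = ¥17,440.66 + ¥24,746.30 = ¥42,186.96.

¥42,186.96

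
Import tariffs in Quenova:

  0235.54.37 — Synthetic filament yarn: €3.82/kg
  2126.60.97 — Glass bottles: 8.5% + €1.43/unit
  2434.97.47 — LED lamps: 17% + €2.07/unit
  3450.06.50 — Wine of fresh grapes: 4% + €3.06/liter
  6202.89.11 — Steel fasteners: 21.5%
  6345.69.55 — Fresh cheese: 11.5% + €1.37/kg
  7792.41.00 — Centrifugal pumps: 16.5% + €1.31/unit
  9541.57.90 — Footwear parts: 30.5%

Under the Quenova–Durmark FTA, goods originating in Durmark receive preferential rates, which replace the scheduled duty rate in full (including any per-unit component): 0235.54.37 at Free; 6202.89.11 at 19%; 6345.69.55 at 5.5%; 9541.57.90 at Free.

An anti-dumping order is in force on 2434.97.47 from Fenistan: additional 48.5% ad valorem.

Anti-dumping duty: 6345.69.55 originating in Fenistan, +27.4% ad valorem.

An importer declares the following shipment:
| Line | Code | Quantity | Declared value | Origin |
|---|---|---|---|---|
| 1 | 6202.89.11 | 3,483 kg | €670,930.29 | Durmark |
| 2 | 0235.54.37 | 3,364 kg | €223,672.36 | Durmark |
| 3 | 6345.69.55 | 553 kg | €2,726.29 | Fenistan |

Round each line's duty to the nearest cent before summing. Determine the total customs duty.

€129,294.90

Line 1 (6202.89.11, Durmark, 3,483 kg, €670,930.29):
Base rate for 6202.89.11 is 21.5%.
Origin Durmark qualifies under the Quenova–Durmark agreement and 6202.89.11 is covered: preferential rate 19% applies instead.
Duty = €670,930.29 × 19% = €127,476.76.
Line 2 (0235.54.37, Durmark, 3,364 kg, €223,672.36):
Base rate for 0235.54.37 is €3.82/kg.
Origin Durmark qualifies under the Quenova–Durmark agreement and 0235.54.37 is covered: preferential rate Free applies instead.
Duty = €223,672.36 × 0% = €0.00.
Line 3 (6345.69.55, Fenistan, 553 kg, €2,726.29):
Base rate for 6345.69.55 is 11.5% + €1.37/kg.
6345.69.55 has an FTA preferential rate, but origin Fenistan is not Durmark; base rate stands.
Additional duty on 6345.69.55 from Fenistan: +27.4%. Applied ad valorem rate: 11.5% + 27.4% = 38.9%.
Duty = €2,726.29 × 38.9% + 553 × €1.37 = €1,818.14.
Total = €127,476.76 + €0.00 + €1,818.14 = €129,294.90.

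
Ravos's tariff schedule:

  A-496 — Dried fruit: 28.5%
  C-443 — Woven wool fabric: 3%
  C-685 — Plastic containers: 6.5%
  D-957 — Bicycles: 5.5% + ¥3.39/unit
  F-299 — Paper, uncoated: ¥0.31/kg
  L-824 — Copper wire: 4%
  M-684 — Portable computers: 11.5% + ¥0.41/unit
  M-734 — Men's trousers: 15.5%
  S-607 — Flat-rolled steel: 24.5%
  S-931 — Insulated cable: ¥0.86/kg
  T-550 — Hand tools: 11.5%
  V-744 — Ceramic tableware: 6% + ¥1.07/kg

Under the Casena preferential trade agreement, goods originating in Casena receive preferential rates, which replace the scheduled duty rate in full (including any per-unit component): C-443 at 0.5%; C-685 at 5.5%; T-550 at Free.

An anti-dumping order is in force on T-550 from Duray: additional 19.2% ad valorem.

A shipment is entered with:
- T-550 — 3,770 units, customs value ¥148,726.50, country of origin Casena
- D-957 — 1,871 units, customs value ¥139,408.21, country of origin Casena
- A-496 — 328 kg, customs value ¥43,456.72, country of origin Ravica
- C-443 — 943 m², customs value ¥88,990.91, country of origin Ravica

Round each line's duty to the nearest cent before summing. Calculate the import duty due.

¥29,065.04

Line 1 (T-550, Casena, 3,770 units, ¥148,726.50):
Base rate for T-550 is 11.5%.
Origin Casena qualifies under the Ravos–Casena agreement and T-550 is covered: preferential rate Free applies instead.
The additional-duty order on T-550 targets Duray, not Casena; it does not apply.
Duty = ¥148,726.50 × 0% = ¥0.00.
Line 2 (D-957, Casena, 1,871 units, ¥139,408.21):
Base rate for D-957 is 5.5% + ¥3.39/unit.
Origin Casena is the FTA partner but D-957 is not on the preference list; base rate stands.
Duty = ¥139,408.21 × 5.5% + 1,871 × ¥3.39 = ¥14,010.14.
Line 3 (A-496, Ravica, 328 kg, ¥43,456.72):
Base rate for A-496 is 28.5%.
Duty = ¥43,456.72 × 28.5% = ¥12,385.17.
Line 4 (C-443, Ravica, 943 m², ¥88,990.91):
Base rate for C-443 is 3%.
C-443 has an FTA preferential rate, but origin Ravica is not Casena; base rate stands.
Duty = ¥88,990.91 × 3% = ¥2,669.73.
Total = ¥0.00 + ¥14,010.14 + ¥12,385.17 + ¥2,669.73 = ¥29,065.04.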